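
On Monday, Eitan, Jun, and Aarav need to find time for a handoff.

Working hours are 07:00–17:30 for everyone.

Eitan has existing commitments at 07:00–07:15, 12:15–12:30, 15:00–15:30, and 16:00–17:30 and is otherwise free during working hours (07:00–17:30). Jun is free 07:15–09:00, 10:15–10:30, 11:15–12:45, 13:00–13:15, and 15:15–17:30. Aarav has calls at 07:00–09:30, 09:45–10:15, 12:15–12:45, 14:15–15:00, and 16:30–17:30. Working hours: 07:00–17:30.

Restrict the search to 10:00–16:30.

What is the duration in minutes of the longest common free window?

60 minutes

Eitan free within 07:00–17:30: 07:15–12:15, 12:30–15:00, 15:30–16:00.
Aarav free within 07:00–17:30: 09:30–09:45, 10:15–12:15, 12:45–14:15, 15:00–16:30.
Eitan ∩ Jun: 07:15–09:00, 10:15–10:30, 11:15–12:15, 12:30–12:45, 13:00–13:15, 15:30–16:00.
Eitan ∩ Jun ∩ Aarav: 10:15–10:30, 11:15–12:15, 13:00–13:15, 15:30–16:00.
Restricted to 10:00–16:30: 10:15–10:30, 11:15–12:15, 13:00–13:15, 15:30–16:00.
Common window lengths: 15, 60, 15, 30 min; longest is 60.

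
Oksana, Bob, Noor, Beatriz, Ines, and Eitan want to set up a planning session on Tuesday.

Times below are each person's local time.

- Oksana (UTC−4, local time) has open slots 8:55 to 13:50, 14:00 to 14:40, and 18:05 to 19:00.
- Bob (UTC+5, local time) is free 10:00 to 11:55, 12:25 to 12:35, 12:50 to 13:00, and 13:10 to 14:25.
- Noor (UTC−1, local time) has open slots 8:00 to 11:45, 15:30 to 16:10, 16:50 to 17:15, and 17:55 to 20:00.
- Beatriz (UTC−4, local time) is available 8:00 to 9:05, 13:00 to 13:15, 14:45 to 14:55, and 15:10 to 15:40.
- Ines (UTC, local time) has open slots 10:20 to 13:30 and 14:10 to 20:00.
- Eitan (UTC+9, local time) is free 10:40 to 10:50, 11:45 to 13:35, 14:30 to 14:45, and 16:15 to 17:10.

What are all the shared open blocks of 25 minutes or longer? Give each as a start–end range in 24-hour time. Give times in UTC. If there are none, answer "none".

none

Oksana → UTC: 12:55–17:50, 18:00–18:40, 22:05–23:00.
Bob → UTC: 05:00–06:55, 07:25–07:35, 07:50–08:00, 08:10–09:25.
Noor → UTC: 09:00–12:45, 16:30–17:10, 17:50–18:15, 18:55–21:00.
Beatriz → UTC: 12:00–13:05, 17:00–17:15, 18:45–18:55, 19:10–19:40.
Ines → UTC: 10:20–13:30, 14:10–20:00.
Eitan → UTC: 01:40–01:50, 02:45–04:35, 05:30–05:45, 07:15–08:10.
Oksana ∩ Bob: (none).
Oksana ∩ Bob ∩ Noor: (none).
Oksana ∩ Bob ∩ Noor ∩ Beatriz: (none).
Oksana ∩ Bob ∩ Noor ∩ Beatriz ∩ Ines: (none).
Oksana ∩ Bob ∩ Noor ∩ Beatriz ∩ Ines ∩ Eitan: (none).
Windows ≥ 25 min: (none).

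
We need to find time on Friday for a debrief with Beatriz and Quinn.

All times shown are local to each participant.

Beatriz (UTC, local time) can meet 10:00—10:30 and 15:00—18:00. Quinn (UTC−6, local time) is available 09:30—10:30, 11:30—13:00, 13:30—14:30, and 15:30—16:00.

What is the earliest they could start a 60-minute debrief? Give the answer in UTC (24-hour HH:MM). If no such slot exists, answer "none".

15:30

Beatriz → UTC: 10:00–10:30, 15:00–18:00.
Quinn → UTC: 15:30–16:30, 17:30–19:00, 19:30–20:30, 21:30–22:00.
Beatriz ∩ Quinn: 15:30–16:30, 17:30–18:00.
Windows ≥ 60 min: 15:30–16:30.
Earliest such window starts at 15:30.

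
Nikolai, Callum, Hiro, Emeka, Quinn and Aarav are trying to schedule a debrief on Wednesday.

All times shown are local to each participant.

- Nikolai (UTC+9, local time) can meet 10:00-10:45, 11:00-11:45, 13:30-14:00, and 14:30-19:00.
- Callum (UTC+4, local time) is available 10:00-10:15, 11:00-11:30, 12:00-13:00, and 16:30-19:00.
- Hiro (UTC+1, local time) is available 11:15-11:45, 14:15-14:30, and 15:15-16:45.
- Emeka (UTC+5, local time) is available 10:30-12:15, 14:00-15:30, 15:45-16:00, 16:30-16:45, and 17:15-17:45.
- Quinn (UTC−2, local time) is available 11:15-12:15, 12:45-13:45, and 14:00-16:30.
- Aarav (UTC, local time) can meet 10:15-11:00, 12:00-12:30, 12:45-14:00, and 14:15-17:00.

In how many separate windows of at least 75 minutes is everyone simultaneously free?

Nikolai → UTC: 01:00–01:45, 02:00–02:45, 04:30–05:00, 05:30–10:00.
Callum → UTC: 06:00–06:15, 07:00–07:30, 08:00–09:00, 12:30–15:00.
Hiro → UTC: 10:15–10:45, 13:15–13:30, 14:15–15:45.
Emeka → UTC: 05:30–07:15, 09:00–10:30, 10:45–11:00, 11:30–11:45, 12:15–12:45.
Quinn → UTC: 13:15–14:15, 14:45–15:45, 16:00–18:30.
Aarav → UTC: 10:15–11:00, 12:00–12:30, 12:45–14:00, 14:15–17:00.
Nikolai ∩ Callum: 06:00–06:15, 07:00–07:30, 08:00–09:00.
Nikolai ∩ Callum ∩ Hiro: (none).
Nikolai ∩ Callum ∩ Hiro ∩ Emeka: (none).
Nikolai ∩ Callum ∩ Hiro ∩ Emeka ∩ Quinn: (none).
Nikolai ∩ Callum ∩ Hiro ∩ Emeka ∩ Quinn ∩ Aarav: (none).
Windows ≥ 75 min: (none).
That's 0 windows.

0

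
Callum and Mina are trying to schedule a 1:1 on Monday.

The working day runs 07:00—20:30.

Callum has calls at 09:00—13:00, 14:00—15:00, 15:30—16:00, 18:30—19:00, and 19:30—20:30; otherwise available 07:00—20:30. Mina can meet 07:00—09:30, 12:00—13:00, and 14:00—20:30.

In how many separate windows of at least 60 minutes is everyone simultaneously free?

Callum free within 07:00–20:30: 07:00–09:00, 13:00–14:00, 15:00–15:30, 16:00–18:30, 19:00–19:30.
Callum ∩ Mina: 07:00–09:00, 15:00–15:30, 16:00–18:30, 19:00–19:30.
Windows ≥ 60 min: 07:00–09:00, 16:00–18:30.
That's 2 windows.

2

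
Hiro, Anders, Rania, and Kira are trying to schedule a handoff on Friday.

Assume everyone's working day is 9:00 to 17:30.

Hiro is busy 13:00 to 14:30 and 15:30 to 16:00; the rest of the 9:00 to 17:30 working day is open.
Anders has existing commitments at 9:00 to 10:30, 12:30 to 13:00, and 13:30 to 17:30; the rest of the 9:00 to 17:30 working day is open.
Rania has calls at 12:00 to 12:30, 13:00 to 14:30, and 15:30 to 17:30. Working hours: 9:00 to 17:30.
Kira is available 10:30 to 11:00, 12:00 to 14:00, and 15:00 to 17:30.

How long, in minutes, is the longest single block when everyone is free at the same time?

30 minutes

Hiro free within 09:00–17:30: 09:00–13:00, 14:30–15:30, 16:00–17:30.
Anders free within 09:00–17:30: 10:30–12:30, 13:00–13:30.
Rania free within 09:00–17:30: 09:00–12:00, 12:30–13:00, 14:30–15:30.
Hiro ∩ Anders: 10:30–12:30.
Hiro ∩ Anders ∩ Rania: 10:30–12:00.
Hiro ∩ Anders ∩ Rania ∩ Kira: 10:30–11:00.
Single common window of 30 minutes.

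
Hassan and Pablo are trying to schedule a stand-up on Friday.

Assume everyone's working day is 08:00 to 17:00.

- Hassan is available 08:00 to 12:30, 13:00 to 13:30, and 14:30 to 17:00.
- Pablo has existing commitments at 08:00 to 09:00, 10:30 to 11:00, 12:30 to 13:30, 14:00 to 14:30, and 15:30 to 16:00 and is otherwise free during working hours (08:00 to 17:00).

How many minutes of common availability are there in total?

Pablo free within 08:00–17:00: 09:00–10:30, 11:00–12:30, 13:30–14:00, 14:30–15:30, 16:00–17:00.
Hassan ∩ Pablo: 09:00–10:30, 11:00–12:30, 14:30–15:30, 16:00–17:00.
Total common minutes: 90 + 90 + 60 + 60 = 300.

300 minutes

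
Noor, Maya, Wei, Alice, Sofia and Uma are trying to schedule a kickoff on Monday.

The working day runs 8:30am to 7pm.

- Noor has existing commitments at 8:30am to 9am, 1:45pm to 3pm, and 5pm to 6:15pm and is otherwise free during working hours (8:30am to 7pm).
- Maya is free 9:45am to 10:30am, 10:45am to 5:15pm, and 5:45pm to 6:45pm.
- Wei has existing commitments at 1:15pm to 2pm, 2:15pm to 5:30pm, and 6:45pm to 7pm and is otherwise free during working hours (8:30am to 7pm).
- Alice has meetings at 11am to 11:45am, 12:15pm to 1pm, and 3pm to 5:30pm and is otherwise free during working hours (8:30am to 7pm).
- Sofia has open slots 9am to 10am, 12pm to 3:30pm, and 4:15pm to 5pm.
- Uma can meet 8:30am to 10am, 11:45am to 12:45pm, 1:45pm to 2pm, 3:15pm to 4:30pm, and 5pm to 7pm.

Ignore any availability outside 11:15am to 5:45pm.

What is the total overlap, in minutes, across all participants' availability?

15 minutes

Noor free within 08:30–19:00: 09:00–13:45, 15:00–17:00, 18:15–19:00.
Wei free within 08:30–19:00: 08:30–13:15, 14:00–14:15, 17:30–18:45.
Alice free within 08:30–19:00: 08:30–11:00, 11:45–12:15, 13:00–15:00, 17:30–19:00.
Noor ∩ Maya: 09:45–10:30, 10:45–13:45, 15:00–17:00, 18:15–18:45.
Noor ∩ Maya ∩ Wei: 09:45–10:30, 10:45–13:15, 18:15–18:45.
Noor ∩ Maya ∩ Wei ∩ Alice: 09:45–10:30, 10:45–11:00, 11:45–12:15, 13:00–13:15, 18:15–18:45.
Noor ∩ Maya ∩ Wei ∩ Alice ∩ Sofia: 09:45–10:00, 12:00–12:15, 13:00–13:15.
Noor ∩ Maya ∩ Wei ∩ Alice ∩ Sofia ∩ Uma: 09:45–10:00, 12:00–12:15.
Restricted to 11:15–17:45: 12:00–12:15.
Total common minutes: 15.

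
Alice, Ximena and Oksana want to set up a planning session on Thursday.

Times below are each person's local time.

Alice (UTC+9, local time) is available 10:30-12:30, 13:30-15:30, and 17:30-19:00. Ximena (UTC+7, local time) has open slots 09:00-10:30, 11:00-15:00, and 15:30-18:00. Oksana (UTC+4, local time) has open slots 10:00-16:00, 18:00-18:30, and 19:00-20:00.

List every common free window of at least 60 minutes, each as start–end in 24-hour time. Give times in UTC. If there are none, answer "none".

Alice → UTC: 01:30–03:30, 04:30–06:30, 08:30–10:00.
Ximena → UTC: 02:00–03:30, 04:00–08:00, 08:30–11:00.
Oksana → UTC: 06:00–12:00, 14:00–14:30, 15:00–16:00.
Alice ∩ Ximena: 02:00–03:30, 04:30–06:30, 08:30–10:00.
Alice ∩ Ximena ∩ Oksana: 06:00–06:30, 08:30–10:00.
Windows ≥ 60 min: 08:30–10:00.

08:30–10:00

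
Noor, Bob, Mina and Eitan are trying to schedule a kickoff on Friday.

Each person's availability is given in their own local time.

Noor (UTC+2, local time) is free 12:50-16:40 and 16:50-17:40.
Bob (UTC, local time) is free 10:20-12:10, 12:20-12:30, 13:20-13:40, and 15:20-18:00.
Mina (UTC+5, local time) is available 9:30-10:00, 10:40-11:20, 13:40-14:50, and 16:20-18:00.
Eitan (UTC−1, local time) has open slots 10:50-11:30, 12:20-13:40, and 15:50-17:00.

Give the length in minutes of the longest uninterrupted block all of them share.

Noor → UTC: 10:50–14:40, 14:50–15:40.
Bob → UTC: 10:20–12:10, 12:20–12:30, 13:20–13:40, 15:20–18:00.
Mina → UTC: 04:30–05:00, 05:40–06:20, 08:40–09:50, 11:20–13:00.
Eitan → UTC: 11:50–12:30, 13:20–14:40, 16:50–18:00.
Noor ∩ Bob: 10:50–12:10, 12:20–12:30, 13:20–13:40, 15:20–15:40.
Noor ∩ Bob ∩ Mina: 11:20–12:10, 12:20–12:30.
Noor ∩ Bob ∩ Mina ∩ Eitan: 11:50–12:10, 12:20–12:30.
Common window lengths: 20, 10 min; longest is 20.

20 minutes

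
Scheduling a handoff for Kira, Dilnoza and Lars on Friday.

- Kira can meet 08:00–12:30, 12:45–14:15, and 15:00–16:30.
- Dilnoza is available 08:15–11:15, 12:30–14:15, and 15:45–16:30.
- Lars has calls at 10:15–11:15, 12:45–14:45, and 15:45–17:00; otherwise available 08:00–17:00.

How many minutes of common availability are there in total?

120 minutes

Lars free within 08:00–17:00: 08:00–10:15, 11:15–12:45, 14:45–15:45.
Kira ∩ Dilnoza: 08:15–11:15, 12:45–14:15, 15:45–16:30.
Kira ∩ Dilnoza ∩ Lars: 08:15–10:15.
Total common minutes: 120.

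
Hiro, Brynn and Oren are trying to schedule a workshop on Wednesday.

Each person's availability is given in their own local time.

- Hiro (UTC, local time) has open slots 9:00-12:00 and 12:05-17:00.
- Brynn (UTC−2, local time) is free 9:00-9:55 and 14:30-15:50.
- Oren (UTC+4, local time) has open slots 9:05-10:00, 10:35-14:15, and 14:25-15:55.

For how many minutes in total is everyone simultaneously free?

Hiro → UTC: 09:00–12:00, 12:05–17:00.
Brynn → UTC: 11:00–11:55, 16:30–17:50.
Oren → UTC: 05:05–06:00, 06:35–10:15, 10:25–11:55.
Hiro ∩ Brynn: 11:00–11:55, 16:30–17:00.
Hiro ∩ Brynn ∩ Oren: 11:00–11:55.
Total common minutes: 55.

55 minutes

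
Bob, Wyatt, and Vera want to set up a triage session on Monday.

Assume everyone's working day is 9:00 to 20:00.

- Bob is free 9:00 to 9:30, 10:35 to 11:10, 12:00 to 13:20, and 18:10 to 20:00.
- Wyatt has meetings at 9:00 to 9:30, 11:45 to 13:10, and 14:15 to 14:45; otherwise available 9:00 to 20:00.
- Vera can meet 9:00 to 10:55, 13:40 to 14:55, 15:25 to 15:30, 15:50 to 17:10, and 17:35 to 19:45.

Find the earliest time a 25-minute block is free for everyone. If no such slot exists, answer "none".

18:10

Wyatt free within 09:00–20:00: 09:30–11:45, 13:10–14:15, 14:45–20:00.
Bob ∩ Wyatt: 10:35–11:10, 13:10–13:20, 18:10–20:00.
Bob ∩ Wyatt ∩ Vera: 10:35–10:55, 18:10–19:45.
Windows ≥ 25 min: 18:10–19:45.
Earliest such window starts at 18:10.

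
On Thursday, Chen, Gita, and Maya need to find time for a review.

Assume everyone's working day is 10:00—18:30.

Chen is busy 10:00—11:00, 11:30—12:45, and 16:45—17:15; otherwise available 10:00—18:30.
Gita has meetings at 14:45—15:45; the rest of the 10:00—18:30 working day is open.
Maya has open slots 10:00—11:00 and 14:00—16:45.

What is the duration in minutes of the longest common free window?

Chen free within 10:00–18:30: 11:00–11:30, 12:45–16:45, 17:15–18:30.
Gita free within 10:00–18:30: 10:00–14:45, 15:45–18:30.
Chen ∩ Gita: 11:00–11:30, 12:45–14:45, 15:45–16:45, 17:15–18:30.
Chen ∩ Gita ∩ Maya: 14:00–14:45, 15:45–16:45.
Common window lengths: 45, 60 min; longest is 60.

60 minutes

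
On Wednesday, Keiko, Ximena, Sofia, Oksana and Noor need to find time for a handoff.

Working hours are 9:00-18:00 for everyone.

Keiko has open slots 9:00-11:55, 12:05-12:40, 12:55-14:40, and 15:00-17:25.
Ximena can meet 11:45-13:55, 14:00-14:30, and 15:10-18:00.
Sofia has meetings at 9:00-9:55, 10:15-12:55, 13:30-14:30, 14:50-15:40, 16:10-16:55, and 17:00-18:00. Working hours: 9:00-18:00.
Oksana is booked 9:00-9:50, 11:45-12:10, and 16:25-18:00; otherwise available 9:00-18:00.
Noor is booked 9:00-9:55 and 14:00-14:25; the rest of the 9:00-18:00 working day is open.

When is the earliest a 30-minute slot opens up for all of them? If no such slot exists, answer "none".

Sofia free within 09:00–18:00: 09:55–10:15, 12:55–13:30, 14:30–14:50, 15:40–16:10, 16:55–17:00.
Oksana free within 09:00–18:00: 09:50–11:45, 12:10–16:25.
Noor free within 09:00–18:00: 09:55–14:00, 14:25–18:00.
Keiko ∩ Ximena: 11:45–11:55, 12:05–12:40, 12:55–13:55, 14:00–14:30, 15:10–17:25.
Keiko ∩ Ximena ∩ Sofia: 12:55–13:30, 15:40–16:10, 16:55–17:00.
Keiko ∩ Ximena ∩ Sofia ∩ Oksana: 12:55–13:30, 15:40–16:10.
Keiko ∩ Ximena ∩ Sofia ∩ Oksana ∩ Noor: 12:55–13:30, 15:40–16:10.
Windows ≥ 30 min: 12:55–13:30, 15:40–16:10.
Earliest such window starts at 12:55.

12:55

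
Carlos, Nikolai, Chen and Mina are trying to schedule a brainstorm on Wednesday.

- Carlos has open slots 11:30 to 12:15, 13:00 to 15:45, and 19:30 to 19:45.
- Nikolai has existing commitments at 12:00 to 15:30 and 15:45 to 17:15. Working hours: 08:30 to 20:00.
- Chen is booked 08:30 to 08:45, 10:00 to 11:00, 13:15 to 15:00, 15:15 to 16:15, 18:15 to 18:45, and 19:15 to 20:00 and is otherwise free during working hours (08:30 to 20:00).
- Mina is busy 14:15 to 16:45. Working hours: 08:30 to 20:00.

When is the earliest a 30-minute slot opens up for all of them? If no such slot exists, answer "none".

Nikolai free within 08:30–20:00: 08:30–12:00, 15:30–15:45, 17:15–20:00.
Chen free within 08:30–20:00: 08:45–10:00, 11:00–13:15, 15:00–15:15, 16:15–18:15, 18:45–19:15.
Mina free within 08:30–20:00: 08:30–14:15, 16:45–20:00.
Carlos ∩ Nikolai: 11:30–12:00, 15:30–15:45, 19:30–19:45.
Carlos ∩ Nikolai ∩ Chen: 11:30–12:00.
Carlos ∩ Nikolai ∩ Chen ∩ Mina: 11:30–12:00.
Windows ≥ 30 min: 11:30–12:00.
Earliest such window starts at 11:30.

11:30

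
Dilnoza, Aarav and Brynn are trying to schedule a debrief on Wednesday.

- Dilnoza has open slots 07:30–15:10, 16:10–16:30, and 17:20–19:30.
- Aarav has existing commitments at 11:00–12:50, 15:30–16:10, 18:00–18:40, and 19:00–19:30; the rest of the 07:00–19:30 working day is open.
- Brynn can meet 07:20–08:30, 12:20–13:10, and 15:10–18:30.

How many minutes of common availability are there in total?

140 minutes

Aarav free within 07:00–19:30: 07:00–11:00, 12:50–15:30, 16:10–18:00, 18:40–19:00.
Dilnoza ∩ Aarav: 07:30–11:00, 12:50–15:10, 16:10–16:30, 17:20–18:00, 18:40–19:00.
Dilnoza ∩ Aarav ∩ Brynn: 07:30–08:30, 12:50–13:10, 16:10–16:30, 17:20–18:00.
Total common minutes: 60 + 20 + 20 + 40 = 140.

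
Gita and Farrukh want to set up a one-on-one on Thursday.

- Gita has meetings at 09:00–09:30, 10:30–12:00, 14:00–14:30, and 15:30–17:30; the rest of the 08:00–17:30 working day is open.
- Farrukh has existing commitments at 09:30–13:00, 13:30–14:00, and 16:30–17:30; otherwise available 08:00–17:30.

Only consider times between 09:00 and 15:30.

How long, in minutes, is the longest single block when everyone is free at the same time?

60 minutes

Gita free within 08:00–17:30: 08:00–09:00, 09:30–10:30, 12:00–14:00, 14:30–15:30.
Farrukh free within 08:00–17:30: 08:00–09:30, 13:00–13:30, 14:00–16:30.
Gita ∩ Farrukh: 08:00–09:00, 13:00–13:30, 14:30–15:30.
Restricted to 09:00–15:30: 13:00–13:30, 14:30–15:30.
Common window lengths: 30, 60 min; longest is 60.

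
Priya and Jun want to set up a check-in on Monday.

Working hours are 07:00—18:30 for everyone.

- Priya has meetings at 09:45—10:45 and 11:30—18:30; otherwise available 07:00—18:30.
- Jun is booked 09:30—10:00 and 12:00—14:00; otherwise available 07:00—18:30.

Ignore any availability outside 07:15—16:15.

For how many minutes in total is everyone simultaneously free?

180 minutes

Priya free within 07:00–18:30: 07:00–09:45, 10:45–11:30.
Jun free within 07:00–18:30: 07:00–09:30, 10:00–12:00, 14:00–18:30.
Priya ∩ Jun: 07:00–09:30, 10:45–11:30.
Restricted to 07:15–16:15: 07:15–09:30, 10:45–11:30.
Total common minutes: 135 + 45 = 180.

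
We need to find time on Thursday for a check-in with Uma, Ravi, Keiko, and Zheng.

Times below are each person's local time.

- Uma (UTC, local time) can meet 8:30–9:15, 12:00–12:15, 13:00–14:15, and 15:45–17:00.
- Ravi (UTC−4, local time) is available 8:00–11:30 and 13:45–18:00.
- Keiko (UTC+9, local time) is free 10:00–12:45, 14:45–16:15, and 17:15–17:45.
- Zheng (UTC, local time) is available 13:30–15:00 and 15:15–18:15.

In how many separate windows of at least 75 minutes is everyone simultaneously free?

0

Uma → UTC: 08:30–09:15, 12:00–12:15, 13:00–14:15, 15:45–17:00.
Ravi → UTC: 12:00–15:30, 17:45–22:00.
Keiko → UTC: 01:00–03:45, 05:45–07:15, 08:15–08:45.
Zheng → UTC: 13:30–15:00, 15:15–18:15.
Uma ∩ Ravi: 12:00–12:15, 13:00–14:15.
Uma ∩ Ravi ∩ Keiko: (none).
Uma ∩ Ravi ∩ Keiko ∩ Zheng: (none).
Windows ≥ 75 min: (none).
That's 0 windows.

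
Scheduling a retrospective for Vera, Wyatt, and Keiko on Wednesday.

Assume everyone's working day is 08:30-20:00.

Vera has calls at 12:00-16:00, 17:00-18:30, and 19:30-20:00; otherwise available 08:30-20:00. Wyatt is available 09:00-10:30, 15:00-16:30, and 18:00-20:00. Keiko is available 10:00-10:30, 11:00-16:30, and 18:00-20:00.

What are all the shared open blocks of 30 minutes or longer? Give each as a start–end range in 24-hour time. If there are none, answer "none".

Vera free within 08:30–20:00: 08:30–12:00, 16:00–17:00, 18:30–19:30.
Vera ∩ Wyatt: 09:00–10:30, 16:00–16:30, 18:30–19:30.
Vera ∩ Wyatt ∩ Keiko: 10:00–10:30, 16:00–16:30, 18:30–19:30.
Windows ≥ 30 min: 10:00–10:30, 16:00–16:30, 18:30–19:30.

10:00–10:30, 16:00–16:30, 18:30–19:30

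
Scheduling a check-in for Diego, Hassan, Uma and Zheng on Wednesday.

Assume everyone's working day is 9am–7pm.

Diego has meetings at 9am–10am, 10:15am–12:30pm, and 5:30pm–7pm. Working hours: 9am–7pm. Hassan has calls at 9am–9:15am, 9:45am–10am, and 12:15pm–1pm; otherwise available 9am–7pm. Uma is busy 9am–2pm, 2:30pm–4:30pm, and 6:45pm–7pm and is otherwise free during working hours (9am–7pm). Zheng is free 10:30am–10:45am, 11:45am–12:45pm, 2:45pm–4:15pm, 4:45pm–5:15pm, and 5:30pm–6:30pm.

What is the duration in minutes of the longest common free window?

30 minutes

Diego free within 09:00–19:00: 10:00–10:15, 12:30–17:30.
Hassan free within 09:00–19:00: 09:15–09:45, 10:00–12:15, 13:00–19:00.
Uma free within 09:00–19:00: 14:00–14:30, 16:30–18:45.
Diego ∩ Hassan: 10:00–10:15, 13:00–17:30.
Diego ∩ Hassan ∩ Uma: 14:00–14:30, 16:30–17:30.
Diego ∩ Hassan ∩ Uma ∩ Zheng: 16:45–17:15.
Single common window of 30 minutes.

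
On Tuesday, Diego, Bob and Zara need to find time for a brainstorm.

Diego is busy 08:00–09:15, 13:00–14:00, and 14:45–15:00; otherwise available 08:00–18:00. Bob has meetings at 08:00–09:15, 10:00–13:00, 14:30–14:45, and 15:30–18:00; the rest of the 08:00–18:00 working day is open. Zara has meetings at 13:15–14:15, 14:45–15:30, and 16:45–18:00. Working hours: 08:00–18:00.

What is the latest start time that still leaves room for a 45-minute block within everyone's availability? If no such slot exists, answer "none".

09:15

Diego free within 08:00–18:00: 09:15–13:00, 14:00–14:45, 15:00–18:00.
Bob free within 08:00–18:00: 09:15–10:00, 13:00–14:30, 14:45–15:30.
Zara free within 08:00–18:00: 08:00–13:15, 14:15–14:45, 15:30–16:45.
Diego ∩ Bob: 09:15–10:00, 14:00–14:30, 15:00–15:30.
Diego ∩ Bob ∩ Zara: 09:15–10:00, 14:15–14:30.
Windows ≥ 45 min: 09:15–10:00.
Latest start in the last window 09:15–10:00 is 10:00 − 45 min = 09:15.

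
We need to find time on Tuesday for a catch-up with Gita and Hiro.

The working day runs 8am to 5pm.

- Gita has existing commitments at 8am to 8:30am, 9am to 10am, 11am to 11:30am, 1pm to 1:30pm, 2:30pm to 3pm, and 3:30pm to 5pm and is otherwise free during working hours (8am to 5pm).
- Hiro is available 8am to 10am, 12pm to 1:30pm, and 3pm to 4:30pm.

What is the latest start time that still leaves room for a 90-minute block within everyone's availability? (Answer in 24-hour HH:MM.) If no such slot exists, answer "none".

Gita free within 08:00–17:00: 08:30–09:00, 10:00–11:00, 11:30–13:00, 13:30–14:30, 15:00–15:30.
Gita ∩ Hiro: 08:30–09:00, 12:00–13:00, 15:00–15:30.
Windows ≥ 90 min: (none).

none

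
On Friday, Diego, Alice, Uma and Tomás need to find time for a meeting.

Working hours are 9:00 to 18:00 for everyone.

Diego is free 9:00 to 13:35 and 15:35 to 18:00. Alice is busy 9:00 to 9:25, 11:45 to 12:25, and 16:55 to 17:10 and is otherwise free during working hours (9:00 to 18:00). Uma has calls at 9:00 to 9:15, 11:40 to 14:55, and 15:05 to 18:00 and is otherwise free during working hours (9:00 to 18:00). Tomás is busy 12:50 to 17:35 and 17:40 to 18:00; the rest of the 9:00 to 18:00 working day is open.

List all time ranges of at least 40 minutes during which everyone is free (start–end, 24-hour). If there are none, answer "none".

09:25–11:40

Alice free within 09:00–18:00: 09:25–11:45, 12:25–16:55, 17:10–18:00.
Uma free within 09:00–18:00: 09:15–11:40, 14:55–15:05.
Tomás free within 09:00–18:00: 09:00–12:50, 17:35–17:40.
Diego ∩ Alice: 09:25–11:45, 12:25–13:35, 15:35–16:55, 17:10–18:00.
Diego ∩ Alice ∩ Uma: 09:25–11:40.
Diego ∩ Alice ∩ Uma ∩ Tomás: 09:25–11:40.
Windows ≥ 40 min: 09:25–11:40.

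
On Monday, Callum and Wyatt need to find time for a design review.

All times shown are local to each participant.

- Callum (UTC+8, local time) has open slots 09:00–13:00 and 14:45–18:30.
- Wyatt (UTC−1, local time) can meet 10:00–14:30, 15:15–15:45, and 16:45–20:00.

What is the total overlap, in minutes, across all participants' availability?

Callum → UTC: 01:00–05:00, 06:45–10:30.
Wyatt → UTC: 11:00–15:30, 16:15–16:45, 17:45–21:00.
Callum ∩ Wyatt: (none).
Total common minutes: 0.

0 minutes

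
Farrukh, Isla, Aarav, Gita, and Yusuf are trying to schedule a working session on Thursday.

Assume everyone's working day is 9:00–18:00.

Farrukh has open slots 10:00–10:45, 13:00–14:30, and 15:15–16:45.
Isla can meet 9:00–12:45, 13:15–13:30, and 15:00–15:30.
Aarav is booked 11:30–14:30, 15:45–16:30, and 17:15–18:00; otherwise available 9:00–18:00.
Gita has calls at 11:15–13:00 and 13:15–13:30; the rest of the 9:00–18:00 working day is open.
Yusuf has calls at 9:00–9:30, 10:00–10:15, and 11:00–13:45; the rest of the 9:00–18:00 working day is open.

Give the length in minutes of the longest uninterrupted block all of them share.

Aarav free within 09:00–18:00: 09:00–11:30, 14:30–15:45, 16:30–17:15.
Gita free within 09:00–18:00: 09:00–11:15, 13:00–13:15, 13:30–18:00.
Yusuf free within 09:00–18:00: 09:30–10:00, 10:15–11:00, 13:45–18:00.
Farrukh ∩ Isla: 10:00–10:45, 13:15–13:30, 15:15–15:30.
Farrukh ∩ Isla ∩ Aarav: 10:00–10:45, 15:15–15:30.
Farrukh ∩ Isla ∩ Aarav ∩ Gita: 10:00–10:45, 15:15–15:30.
Farrukh ∩ Isla ∩ Aarav ∩ Gita ∩ Yusuf: 10:15–10:45, 15:15–15:30.
Common window lengths: 30, 15 min; longest is 30.

30 minutes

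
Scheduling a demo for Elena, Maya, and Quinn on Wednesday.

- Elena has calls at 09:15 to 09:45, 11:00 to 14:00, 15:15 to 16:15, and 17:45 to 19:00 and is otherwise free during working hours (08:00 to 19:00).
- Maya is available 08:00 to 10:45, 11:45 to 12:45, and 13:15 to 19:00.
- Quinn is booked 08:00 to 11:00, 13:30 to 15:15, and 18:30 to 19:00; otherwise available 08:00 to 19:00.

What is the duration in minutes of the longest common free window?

Elena free within 08:00–19:00: 08:00–09:15, 09:45–11:00, 14:00–15:15, 16:15–17:45.
Quinn free within 08:00–19:00: 11:00–13:30, 15:15–18:30.
Elena ∩ Maya: 08:00–09:15, 09:45–10:45, 14:00–15:15, 16:15–17:45.
Elena ∩ Maya ∩ Quinn: 16:15–17:45.
Single common window of 90 minutes.

90 minutes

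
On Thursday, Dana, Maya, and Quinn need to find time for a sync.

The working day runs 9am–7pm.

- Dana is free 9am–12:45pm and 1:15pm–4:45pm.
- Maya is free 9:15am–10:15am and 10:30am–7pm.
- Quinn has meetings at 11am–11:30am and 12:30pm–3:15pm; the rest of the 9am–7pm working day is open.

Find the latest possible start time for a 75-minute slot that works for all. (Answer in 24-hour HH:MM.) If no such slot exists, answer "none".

Quinn free within 09:00–19:00: 09:00–11:00, 11:30–12:30, 15:15–19:00.
Dana ∩ Maya: 09:15–10:15, 10:30–12:45, 13:15–16:45.
Dana ∩ Maya ∩ Quinn: 09:15–10:15, 10:30–11:00, 11:30–12:30, 15:15–16:45.
Windows ≥ 75 min: 15:15–16:45.
Latest start in the last window 15:15–16:45 is 16:45 − 75 min = 15:30.

15:30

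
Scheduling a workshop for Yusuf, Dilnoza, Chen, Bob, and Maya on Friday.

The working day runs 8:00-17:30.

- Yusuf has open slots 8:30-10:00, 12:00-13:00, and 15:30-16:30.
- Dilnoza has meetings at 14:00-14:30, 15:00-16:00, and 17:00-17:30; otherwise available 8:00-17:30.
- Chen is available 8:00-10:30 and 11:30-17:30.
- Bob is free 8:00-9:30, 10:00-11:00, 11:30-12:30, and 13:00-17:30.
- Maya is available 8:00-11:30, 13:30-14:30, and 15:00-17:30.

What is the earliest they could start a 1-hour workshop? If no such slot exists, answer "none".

Dilnoza free within 08:00–17:30: 08:00–14:00, 14:30–15:00, 16:00–17:00.
Yusuf ∩ Dilnoza: 08:30–10:00, 12:00–13:00, 16:00–16:30.
Yusuf ∩ Dilnoza ∩ Chen: 08:30–10:00, 12:00–13:00, 16:00–16:30.
Yusuf ∩ Dilnoza ∩ Chen ∩ Bob: 08:30–09:30, 12:00–12:30, 16:00–16:30.
Yusuf ∩ Dilnoza ∩ Chen ∩ Bob ∩ Maya: 08:30–09:30, 16:00–16:30.
Windows ≥ 60 min: 08:30–09:30.
Earliest such window starts at 08:30.

08:30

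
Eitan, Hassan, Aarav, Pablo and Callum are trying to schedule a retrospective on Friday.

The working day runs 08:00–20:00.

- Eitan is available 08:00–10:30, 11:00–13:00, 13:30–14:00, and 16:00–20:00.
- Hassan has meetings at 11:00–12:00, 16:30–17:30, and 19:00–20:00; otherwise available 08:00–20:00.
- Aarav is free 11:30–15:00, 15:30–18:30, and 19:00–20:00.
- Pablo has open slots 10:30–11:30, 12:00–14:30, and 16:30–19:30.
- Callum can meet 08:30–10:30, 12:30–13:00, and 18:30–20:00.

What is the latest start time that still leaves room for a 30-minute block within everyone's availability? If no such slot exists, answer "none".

Hassan free within 08:00–20:00: 08:00–11:00, 12:00–16:30, 17:30–19:00.
Eitan ∩ Hassan: 08:00–10:30, 12:00–13:00, 13:30–14:00, 16:00–16:30, 17:30–19:00.
Eitan ∩ Hassan ∩ Aarav: 12:00–13:00, 13:30–14:00, 16:00–16:30, 17:30–18:30.
Eitan ∩ Hassan ∩ Aarav ∩ Pablo: 12:00–13:00, 13:30–14:00, 17:30–18:30.
Eitan ∩ Hassan ∩ Aarav ∩ Pablo ∩ Callum: 12:30–13:00.
Windows ≥ 30 min: 12:30–13:00.
Latest start in the last window 12:30–13:00 is 13:00 − 30 min = 12:30.

12:30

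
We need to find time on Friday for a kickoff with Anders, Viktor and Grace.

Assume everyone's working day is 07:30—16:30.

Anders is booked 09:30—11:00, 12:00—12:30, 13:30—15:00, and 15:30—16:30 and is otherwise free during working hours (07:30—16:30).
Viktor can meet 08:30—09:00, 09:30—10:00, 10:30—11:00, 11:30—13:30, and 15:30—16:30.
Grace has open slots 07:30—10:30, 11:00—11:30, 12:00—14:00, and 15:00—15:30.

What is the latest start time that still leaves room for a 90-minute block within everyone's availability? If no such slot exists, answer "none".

Anders free within 07:30–16:30: 07:30–09:30, 11:00–12:00, 12:30–13:30, 15:00–15:30.
Anders ∩ Viktor: 08:30–09:00, 11:30–12:00, 12:30–13:30.
Anders ∩ Viktor ∩ Grace: 08:30–09:00, 12:30–13:30.
Windows ≥ 90 min: (none).

none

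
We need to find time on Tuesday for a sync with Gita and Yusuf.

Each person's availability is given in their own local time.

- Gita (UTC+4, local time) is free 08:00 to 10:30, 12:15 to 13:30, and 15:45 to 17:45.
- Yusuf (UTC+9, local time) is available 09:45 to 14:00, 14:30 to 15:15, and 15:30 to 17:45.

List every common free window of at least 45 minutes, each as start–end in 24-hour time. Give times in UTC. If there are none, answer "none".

Gita → UTC: 04:00–06:30, 08:15–09:30, 11:45–13:45.
Yusuf → UTC: 00:45–05:00, 05:30–06:15, 06:30–08:45.
Gita ∩ Yusuf: 04:00–05:00, 05:30–06:15, 08:15–08:45.
Windows ≥ 45 min: 04:00–05:00, 05:30–06:15.

04:00–05:00, 05:30–06:15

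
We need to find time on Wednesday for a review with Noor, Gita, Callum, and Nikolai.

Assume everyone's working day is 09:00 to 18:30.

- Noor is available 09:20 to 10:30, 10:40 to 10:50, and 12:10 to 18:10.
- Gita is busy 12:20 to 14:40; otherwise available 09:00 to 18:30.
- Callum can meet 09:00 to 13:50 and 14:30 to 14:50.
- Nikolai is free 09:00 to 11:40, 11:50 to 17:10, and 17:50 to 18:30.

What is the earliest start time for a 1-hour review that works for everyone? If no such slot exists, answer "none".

09:20

Gita free within 09:00–18:30: 09:00–12:20, 14:40–18:30.
Noor ∩ Gita: 09:20–10:30, 10:40–10:50, 12:10–12:20, 14:40–18:10.
Noor ∩ Gita ∩ Callum: 09:20–10:30, 10:40–10:50, 12:10–12:20, 14:40–14:50.
Noor ∩ Gita ∩ Callum ∩ Nikolai: 09:20–10:30, 10:40–10:50, 12:10–12:20, 14:40–14:50.
Windows ≥ 60 min: 09:20–10:30.
Earliest such window starts at 09:20.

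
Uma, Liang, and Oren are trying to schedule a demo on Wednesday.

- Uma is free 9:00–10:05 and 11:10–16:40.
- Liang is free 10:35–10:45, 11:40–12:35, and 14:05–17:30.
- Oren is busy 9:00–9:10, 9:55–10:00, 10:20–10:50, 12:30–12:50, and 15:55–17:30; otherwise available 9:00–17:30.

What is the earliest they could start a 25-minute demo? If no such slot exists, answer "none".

11:40

Oren free within 09:00–17:30: 09:10–09:55, 10:00–10:20, 10:50–12:30, 12:50–15:55.
Uma ∩ Liang: 11:40–12:35, 14:05–16:40.
Uma ∩ Liang ∩ Oren: 11:40–12:30, 14:05–15:55.
Windows ≥ 25 min: 11:40–12:30, 14:05–15:55.
Earliest such window starts at 11:40.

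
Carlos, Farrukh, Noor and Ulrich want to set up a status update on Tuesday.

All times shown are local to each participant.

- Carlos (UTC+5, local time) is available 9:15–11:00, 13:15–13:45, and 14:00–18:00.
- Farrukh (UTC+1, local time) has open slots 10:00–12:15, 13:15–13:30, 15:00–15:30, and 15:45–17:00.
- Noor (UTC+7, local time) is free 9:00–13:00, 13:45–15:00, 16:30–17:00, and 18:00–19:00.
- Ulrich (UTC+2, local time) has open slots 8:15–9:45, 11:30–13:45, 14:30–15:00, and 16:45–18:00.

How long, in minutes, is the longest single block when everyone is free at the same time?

30 minutes

Carlos → UTC: 04:15–06:00, 08:15–08:45, 09:00–13:00.
Farrukh → UTC: 09:00–11:15, 12:15–12:30, 14:00–14:30, 14:45–16:00.
Noor → UTC: 02:00–06:00, 06:45–08:00, 09:30–10:00, 11:00–12:00.
Ulrich → UTC: 06:15–07:45, 09:30–11:45, 12:30–13:00, 14:45–16:00.
Carlos ∩ Farrukh: 09:00–11:15, 12:15–12:30.
Carlos ∩ Farrukh ∩ Noor: 09:30–10:00, 11:00–11:15.
Carlos ∩ Farrukh ∩ Noor ∩ Ulrich: 09:30–10:00, 11:00–11:15.
Common window lengths: 30, 15 min; longest is 30.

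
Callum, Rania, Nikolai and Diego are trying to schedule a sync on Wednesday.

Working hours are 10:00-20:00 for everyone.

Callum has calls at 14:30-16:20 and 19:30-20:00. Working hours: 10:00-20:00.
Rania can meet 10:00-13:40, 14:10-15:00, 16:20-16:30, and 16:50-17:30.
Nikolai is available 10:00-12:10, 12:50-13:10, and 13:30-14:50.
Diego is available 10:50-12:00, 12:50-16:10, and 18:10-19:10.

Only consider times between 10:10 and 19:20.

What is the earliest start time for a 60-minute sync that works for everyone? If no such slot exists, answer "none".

Callum free within 10:00–20:00: 10:00–14:30, 16:20–19:30.
Callum ∩ Rania: 10:00–13:40, 14:10–14:30, 16:20–16:30, 16:50–17:30.
Callum ∩ Rania ∩ Nikolai: 10:00–12:10, 12:50–13:10, 13:30–13:40, 14:10–14:30.
Callum ∩ Rania ∩ Nikolai ∩ Diego: 10:50–12:00, 12:50–13:10, 13:30–13:40, 14:10–14:30.
Restricted to 10:10–19:20: 10:50–12:00, 12:50–13:10, 13:30–13:40, 14:10–14:30.
Windows ≥ 60 min: 10:50–12:00.
Earliest such window starts at 10:50.

10:50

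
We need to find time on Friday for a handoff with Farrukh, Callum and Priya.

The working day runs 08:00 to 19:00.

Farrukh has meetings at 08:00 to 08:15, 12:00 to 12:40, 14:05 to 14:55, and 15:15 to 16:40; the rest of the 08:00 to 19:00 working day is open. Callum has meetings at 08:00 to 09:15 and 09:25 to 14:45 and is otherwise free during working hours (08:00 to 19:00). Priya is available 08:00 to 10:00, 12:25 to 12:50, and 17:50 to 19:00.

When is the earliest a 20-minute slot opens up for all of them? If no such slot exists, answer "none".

Farrukh free within 08:00–19:00: 08:15–12:00, 12:40–14:05, 14:55–15:15, 16:40–19:00.
Callum free within 08:00–19:00: 09:15–09:25, 14:45–19:00.
Farrukh ∩ Callum: 09:15–09:25, 14:55–15:15, 16:40–19:00.
Farrukh ∩ Callum ∩ Priya: 09:15–09:25, 17:50–19:00.
Windows ≥ 20 min: 17:50–19:00.
Earliest such window starts at 17:50.

17:50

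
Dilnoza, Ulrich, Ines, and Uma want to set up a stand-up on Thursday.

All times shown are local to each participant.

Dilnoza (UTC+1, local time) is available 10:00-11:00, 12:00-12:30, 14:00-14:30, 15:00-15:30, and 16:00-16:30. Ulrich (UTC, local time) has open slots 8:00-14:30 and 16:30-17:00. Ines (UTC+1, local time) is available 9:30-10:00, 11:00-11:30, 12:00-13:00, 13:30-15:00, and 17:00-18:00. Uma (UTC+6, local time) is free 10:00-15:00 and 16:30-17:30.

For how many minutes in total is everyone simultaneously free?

Dilnoza → UTC: 09:00–10:00, 11:00–11:30, 13:00–13:30, 14:00–14:30, 15:00–15:30.
Ulrich → UTC: 08:00–14:30, 16:30–17:00.
Ines → UTC: 08:30–09:00, 10:00–10:30, 11:00–12:00, 12:30–14:00, 16:00–17:00.
Uma → UTC: 04:00–09:00, 10:30–11:30.
Dilnoza ∩ Ulrich: 09:00–10:00, 11:00–11:30, 13:00–13:30, 14:00–14:30.
Dilnoza ∩ Ulrich ∩ Ines: 11:00–11:30, 13:00–13:30.
Dilnoza ∩ Ulrich ∩ Ines ∩ Uma: 11:00–11:30.
Total common minutes: 30.

30 minutes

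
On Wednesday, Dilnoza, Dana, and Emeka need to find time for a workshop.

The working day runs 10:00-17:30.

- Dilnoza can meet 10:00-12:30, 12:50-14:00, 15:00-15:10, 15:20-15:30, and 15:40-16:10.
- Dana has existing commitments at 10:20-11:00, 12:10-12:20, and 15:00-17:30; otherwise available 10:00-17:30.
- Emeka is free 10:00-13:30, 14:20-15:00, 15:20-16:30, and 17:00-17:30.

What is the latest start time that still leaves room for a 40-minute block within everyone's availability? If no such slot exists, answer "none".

Dana free within 10:00–17:30: 10:00–10:20, 11:00–12:10, 12:20–15:00.
Dilnoza ∩ Dana: 10:00–10:20, 11:00–12:10, 12:20–12:30, 12:50–14:00.
Dilnoza ∩ Dana ∩ Emeka: 10:00–10:20, 11:00–12:10, 12:20–12:30, 12:50–13:30.
Windows ≥ 40 min: 11:00–12:10, 12:50–13:30.
Latest start in the last window 12:50–13:30 is 13:30 − 40 min = 12:50.

12:50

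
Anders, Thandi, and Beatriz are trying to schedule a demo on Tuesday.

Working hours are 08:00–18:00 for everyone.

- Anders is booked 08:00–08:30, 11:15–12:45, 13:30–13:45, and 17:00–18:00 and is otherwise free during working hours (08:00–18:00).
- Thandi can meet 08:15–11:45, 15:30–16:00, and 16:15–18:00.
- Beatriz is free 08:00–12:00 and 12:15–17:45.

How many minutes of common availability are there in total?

Anders free within 08:00–18:00: 08:30–11:15, 12:45–13:30, 13:45–17:00.
Anders ∩ Thandi: 08:30–11:15, 15:30–16:00, 16:15–17:00.
Anders ∩ Thandi ∩ Beatriz: 08:30–11:15, 15:30–16:00, 16:15–17:00.
Total common minutes: 165 + 30 + 45 = 240.

240 minutes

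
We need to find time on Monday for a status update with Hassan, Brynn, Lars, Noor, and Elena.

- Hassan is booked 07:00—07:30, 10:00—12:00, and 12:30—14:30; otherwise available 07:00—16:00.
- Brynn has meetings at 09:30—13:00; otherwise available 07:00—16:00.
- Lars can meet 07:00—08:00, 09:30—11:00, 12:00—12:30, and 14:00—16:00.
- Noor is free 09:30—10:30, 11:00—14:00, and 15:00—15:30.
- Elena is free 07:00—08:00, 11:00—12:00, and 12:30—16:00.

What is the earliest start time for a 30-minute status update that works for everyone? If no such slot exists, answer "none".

Hassan free within 07:00–16:00: 07:30–10:00, 12:00–12:30, 14:30–16:00.
Brynn free within 07:00–16:00: 07:00–09:30, 13:00–16:00.
Hassan ∩ Brynn: 07:30–09:30, 14:30–16:00.
Hassan ∩ Brynn ∩ Lars: 07:30–08:00, 14:30–16:00.
Hassan ∩ Brynn ∩ Lars ∩ Noor: 15:00–15:30.
Hassan ∩ Brynn ∩ Lars ∩ Noor ∩ Elena: 15:00–15:30.
Windows ≥ 30 min: 15:00–15:30.
Earliest such window starts at 15:00.

15:00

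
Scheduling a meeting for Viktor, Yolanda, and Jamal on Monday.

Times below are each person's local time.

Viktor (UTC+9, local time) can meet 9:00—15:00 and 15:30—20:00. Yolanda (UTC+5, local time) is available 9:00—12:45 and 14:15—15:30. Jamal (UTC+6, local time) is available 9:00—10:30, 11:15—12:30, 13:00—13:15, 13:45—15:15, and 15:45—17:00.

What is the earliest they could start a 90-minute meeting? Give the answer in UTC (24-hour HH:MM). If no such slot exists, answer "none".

Viktor → UTC: 00:00–06:00, 06:30–11:00.
Yolanda → UTC: 04:00–07:45, 09:15–10:30.
Jamal → UTC: 03:00–04:30, 05:15–06:30, 07:00–07:15, 07:45–09:15, 09:45–11:00.
Viktor ∩ Yolanda: 04:00–06:00, 06:30–07:45, 09:15–10:30.
Viktor ∩ Yolanda ∩ Jamal: 04:00–04:30, 05:15–06:00, 07:00–07:15, 09:45–10:30.
Windows ≥ 90 min: (none).

none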